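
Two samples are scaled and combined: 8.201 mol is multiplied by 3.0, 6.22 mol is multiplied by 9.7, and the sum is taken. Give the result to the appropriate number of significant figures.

8.201 × 3.0 = 24.603 → 25 mol (2 s.f., last digit at the 10^0 place).
6.22 × 9.7 = 60.334 → 6.0 × 10^1 mol (2 s.f., last digit at the 10^0 place).
Sum: 84.937 mol; keep the coarser place, 10^0.
Result: 85 mol.

85 mol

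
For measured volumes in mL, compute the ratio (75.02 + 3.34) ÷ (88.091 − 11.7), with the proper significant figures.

75.02 + 3.34 = 78.36, limited to 2 d.p. → 4 s.f.; 88.091 − 11.7 = 76.391, limited to 1 d.p. → 3 s.f.
Carrying full precision, 78.36 ÷ 76.391 = 1.02577528766…; keep min(4, 3) = 3 s.f.
Rounded to 3 significant figures: 1.03.

1.03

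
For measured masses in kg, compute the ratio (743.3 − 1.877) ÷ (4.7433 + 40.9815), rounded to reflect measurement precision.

743.3 − 1.877 = 741.423, limited to 1 d.p. → 4 s.f.; 4.7433 + 40.9815 = 45.7248, limited to 4 d.p. → 6 s.f.
Carrying full precision, 741.423 ÷ 45.7248 = 16.2148986983…; keep min(4, 6) = 4 s.f.
Rounded to 4 significant figures: 16.21.

16.21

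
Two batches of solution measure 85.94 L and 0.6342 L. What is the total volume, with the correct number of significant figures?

86.57 L

85.94 L + 0.6342 L = 86.5742 L.
Addition/subtraction keeps the fewest decimal places: 85.94 → 2 decimal places, 0.6342 → 4 decimal places; limit is 2.
Rounded to 2 decimal places: 86.57 L.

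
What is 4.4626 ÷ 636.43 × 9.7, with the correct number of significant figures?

0.068

4.4626 ÷ 636.43 × 9.7 = 0.0680156812218…
Multiplication/division keeps the fewest significant figures: 4.4626 → 5 s.f., 636.43 → 5 s.f., 9.7 → 2 s.f.; limit is 2.
Rounded to 2 significant figures: 0.068.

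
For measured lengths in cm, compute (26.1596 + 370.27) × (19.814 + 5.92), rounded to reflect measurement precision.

26.1596 + 370.27 = 396.4296, limited to 2 d.p. → 5 s.f.; 19.814 + 5.92 = 25.734, limited to 2 d.p. → 4 s.f.
Carrying full precision, 396.4296 × 25.734 = 10201.7193264; keep min(5, 4) = 4 s.f.
Rounded to 4 significant figures: 1.020 × 10^4 cm².

1.020 × 10^4 cm²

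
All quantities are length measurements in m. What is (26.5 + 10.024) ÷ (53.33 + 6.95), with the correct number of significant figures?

26.5 + 10.024 = 36.524, limited to 1 d.p. → 3 s.f.; 53.33 + 6.95 = 60.28, limited to 2 d.p. → 4 s.f.
Carrying full precision, 36.524 ÷ 60.28 = 0.605905773059…; keep min(3, 4) = 3 s.f.
Rounded to 3 significant figures: 0.606.

0.606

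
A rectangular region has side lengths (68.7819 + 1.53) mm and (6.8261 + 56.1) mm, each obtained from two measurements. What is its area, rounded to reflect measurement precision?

4.42 × 10³ mm²

68.7819 + 1.53 = 70.3119, limited to 2 d.p. → 4 s.f.; 6.8261 + 56.1 = 62.9261, limited to 1 d.p. → 3 s.f.
Carrying full precision, 70.3119 × 62.9261 = 4424.45365059; keep min(4, 3) = 3 s.f.
Rounded to 3 significant figures: 4.42 × 10³ mm².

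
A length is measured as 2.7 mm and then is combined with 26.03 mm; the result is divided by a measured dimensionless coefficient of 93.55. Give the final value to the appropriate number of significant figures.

0.307 mm

2.7 mm + 26.03 mm = 28.73 mm; the sum is limited to 1 decimal place (3 s.f.).
Carrying full precision, 28.73 ÷ 93.55 = 0.307108498129… mm; 93.55 has 4 s.f., so the result keeps min(3, 4) = 3 s.f.
Rounded to 3 significant figures: 0.307 mm.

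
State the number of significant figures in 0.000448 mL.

0.000448: leading zeros are not significant.

3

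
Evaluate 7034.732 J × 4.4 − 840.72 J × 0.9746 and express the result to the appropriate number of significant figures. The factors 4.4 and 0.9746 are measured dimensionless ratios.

3.0 × 10^4 J

7034.732 × 4.4 = 30952.8208 → 3.1 × 10^4 J (2 s.f., last digit at the 10^3 place).
840.72 × 0.9746 = 819.365712 → 819.4 J (4 s.f., last digit at the 10^-1 place).
Difference: 30133.455088 J; keep the coarser place, 10^3.
Result: 3.0 × 10^4 J.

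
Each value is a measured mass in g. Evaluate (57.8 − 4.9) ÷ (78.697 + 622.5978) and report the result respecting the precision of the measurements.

0.0754

57.8 − 4.9 = 52.9, limited to 1 d.p. → 3 s.f.; 78.697 + 622.5978 = 701.2948, limited to 3 d.p. → 6 s.f.
Carrying full precision, 52.9 ÷ 701.2948 = 0.0754319011064…; keep min(3, 6) = 3 s.f.
Rounded to 3 significant figures: 0.0754.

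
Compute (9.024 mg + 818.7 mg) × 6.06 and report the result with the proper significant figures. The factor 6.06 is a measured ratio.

5.02 × 10^3 mg

9.024 mg + 818.7 mg = 827.724 mg; the sum is limited to 1 decimal place (4 s.f.).
Carrying full precision, 827.724 × 6.06 = 5016.00744 mg; 6.06 has 3 s.f., so the result keeps min(4, 3) = 3 s.f.
Rounded to 3 significant figures: 5.02 × 10^3 mg.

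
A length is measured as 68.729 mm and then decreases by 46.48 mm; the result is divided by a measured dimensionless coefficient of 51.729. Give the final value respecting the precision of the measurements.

68.729 mm − 46.48 mm = 22.249 mm; the difference is limited to 2 decimal places (4 s.f.).
Carrying full precision, 22.249 ÷ 51.729 = 0.430106903284… mm; 51.729 has 5 s.f., so the result keeps min(4, 5) = 4 s.f.
Rounded to 4 significant figures: 0.4301 mm.

0.4301 mm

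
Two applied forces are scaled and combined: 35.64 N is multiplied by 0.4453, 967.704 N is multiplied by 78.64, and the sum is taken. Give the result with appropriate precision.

35.64 × 0.4453 = 15.870492 → 15.87 N (4 s.f., last digit at the 10^-2 place).
967.704 × 78.64 = 76100.24256 → 7.610 × 10^4 N (4 s.f., last digit at the 10^1 place).
Sum: 76116.113052 N; keep the coarser place, 10^1.
Result: 7.612 × 10^4 N.

7.612 × 10^4 N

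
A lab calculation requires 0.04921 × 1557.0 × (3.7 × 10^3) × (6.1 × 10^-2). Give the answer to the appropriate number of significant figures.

0.04921 × 1557.0 × (3.7 × 10^3) × (6.1 × 10^-2) = 17293.127229
Multiplication/division keeps the fewest significant figures: 0.04921 → 4 s.f., 1557.0 → 5 s.f., 3.7 × 10^3 → 2 s.f., 6.1 × 10^-2 → 2 s.f.; limit is 2.
Rounded to 2 significant figures: 1.7 × 10^4.

1.7 × 10^4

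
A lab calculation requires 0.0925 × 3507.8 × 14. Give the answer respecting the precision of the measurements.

4.5 × 10^3

0.0925 × 3507.8 × 14 = 4542.601
Multiplication/division keeps the fewest significant figures: 0.0925 → 3 s.f., 3507.8 → 5 s.f., 14 → 2 s.f.; limit is 2.
Rounded to 2 significant figures: 4.5 × 10^3.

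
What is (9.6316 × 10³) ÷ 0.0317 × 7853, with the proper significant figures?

2.39 × 10⁹

(9.6316 × 10³) ÷ 0.0317 × 7853 = 2.38602381073 × 10^9…
Multiplication/division keeps the fewest significant figures: 9.6316 × 10³ → 5 s.f., 0.0317 → 3 s.f., 7853 → 4 s.f.; limit is 3.
Rounded to 3 significant figures: 2.39 × 10⁹.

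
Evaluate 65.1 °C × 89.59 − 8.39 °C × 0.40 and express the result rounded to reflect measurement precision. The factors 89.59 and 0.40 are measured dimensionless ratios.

65.1 × 89.59 = 5832.309 → 5.83 × 10^3 °C (3 s.f., last digit at the 10^1 place).
8.39 × 0.40 = 3.356 → 3.4 °C (2 s.f., last digit at the 10^-1 place).
Difference: 5828.953 °C; keep the coarser place, 10^1.
Result: 5.83 × 10^3 °C.

5.83 × 10^3 °C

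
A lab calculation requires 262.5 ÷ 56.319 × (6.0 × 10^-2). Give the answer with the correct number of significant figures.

262.5 ÷ 56.319 × (6.0 × 10^-2) = 0.279656954136…
Multiplication/division keeps the fewest significant figures: 262.5 → 4 s.f., 56.319 → 5 s.f., 6.0 × 10^-2 → 2 s.f.; limit is 2.
Rounded to 2 significant figures: 0.28.

0.28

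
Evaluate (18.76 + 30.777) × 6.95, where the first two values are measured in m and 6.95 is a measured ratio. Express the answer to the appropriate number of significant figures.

18.76 m + 30.777 m = 49.537 m; the sum is limited to 2 decimal places (4 s.f.).
Carrying full precision, 49.537 × 6.95 = 344.28215 m; 6.95 has 3 s.f., so the result keeps min(4, 3) = 3 s.f.
Rounded to 3 significant figures: 344 m.

344 m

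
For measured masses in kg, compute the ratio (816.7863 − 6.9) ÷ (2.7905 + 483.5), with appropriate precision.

1.665

816.7863 − 6.9 = 809.8863, limited to 1 d.p. → 4 s.f.; 2.7905 + 483.5 = 486.2905, limited to 1 d.p. → 4 s.f.
Carrying full precision, 809.8863 ÷ 486.2905 = 1.66543722322…; keep min(4, 4) = 4 s.f.
Rounded to 4 significant figures: 1.665.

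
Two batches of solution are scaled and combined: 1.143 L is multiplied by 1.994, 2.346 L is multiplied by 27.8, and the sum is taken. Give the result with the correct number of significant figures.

67.5 L

1.143 × 1.994 = 2.279142 → 2.279 L (4 s.f., last digit at the 10^-3 place).
2.346 × 27.8 = 65.2188 → 65.2 L (3 s.f., last digit at the 10^-1 place).
Sum: 67.497942 L; keep the coarser place, 10^-1.
Result: 67.5 L.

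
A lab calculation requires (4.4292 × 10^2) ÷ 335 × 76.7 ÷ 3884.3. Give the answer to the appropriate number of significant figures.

(4.4292 × 10^2) ÷ 335 × 76.7 ÷ 3884.3 = 0.0261073675466…
Multiplication/division keeps the fewest significant figures: 4.4292 × 10^2 → 5 s.f., 335 → 3 s.f., 76.7 → 3 s.f., 3884.3 → 5 s.f.; limit is 3.
Rounded to 3 significant figures: 0.0261.

0.0261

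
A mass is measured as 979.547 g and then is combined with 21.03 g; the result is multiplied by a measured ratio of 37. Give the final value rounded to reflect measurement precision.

979.547 g + 21.03 g = 1000.577 g; the sum is limited to 2 decimal places (6 s.f.).
Carrying full precision, 1000.577 × 37 = 37021.349 g; 37 has 2 s.f., so the result keeps min(6, 2) = 2 s.f.
Rounded to 2 significant figures: 3.7 × 10⁴ g.

3.7 × 10⁴ g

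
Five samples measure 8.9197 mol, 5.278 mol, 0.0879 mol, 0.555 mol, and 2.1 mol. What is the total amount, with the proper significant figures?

8.9197 mol + 5.278 mol + 0.0879 mol + 0.555 mol + 2.1 mol = 16.9406 mol.
Addition/subtraction keeps the fewest decimal places: 8.9197 → 4 decimal places, 5.278 → 3 decimal places, 0.0879 → 4 decimal places, 0.555 → 3 decimal places, 2.1 → 1 decimal place; limit is 1.
Rounded to 1 decimal place: 16.9 mol.

16.9 mol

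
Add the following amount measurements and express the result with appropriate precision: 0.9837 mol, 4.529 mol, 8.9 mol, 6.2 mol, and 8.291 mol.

28.9 mol

0.9837 mol + 4.529 mol + 8.9 mol + 6.2 mol + 8.291 mol = 28.9037 mol.
Addition/subtraction keeps the fewest decimal places: 0.9837 → 4 decimal places, 4.529 → 3 decimal places, 8.9 → 1 decimal place, 6.2 → 1 decimal place, 8.291 → 3 decimal places; limit is 1.
Rounded to 1 decimal place: 28.9 mol.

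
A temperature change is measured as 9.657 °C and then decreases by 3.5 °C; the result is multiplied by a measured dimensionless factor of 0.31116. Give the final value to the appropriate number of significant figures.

9.657 °C − 3.5 °C = 6.157 °C; the difference is limited to 1 decimal place (2 s.f.).
Carrying full precision, 6.157 × 0.31116 = 1.91581212 °C; 0.31116 has 5 s.f., so the result keeps min(2, 5) = 2 s.f.
Rounded to 2 significant figures: 1.9 °C.

1.9 °C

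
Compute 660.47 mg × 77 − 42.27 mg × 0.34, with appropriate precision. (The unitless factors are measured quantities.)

660.47 × 77 = 50856.19 → 5.1 × 10^4 mg (2 s.f., last digit at the 10^3 place).
42.27 × 0.34 = 14.3718 → 14 mg (2 s.f., last digit at the 10^0 place).
Difference: 50841.8182 mg; keep the coarser place, 10^3.
Result: 5.1 × 10^4 mg.

5.1 × 10^4 mg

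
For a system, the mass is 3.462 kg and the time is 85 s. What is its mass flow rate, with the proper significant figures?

4.1 × 10⁻² kg/s

mass flow rate = 3.462 kg ÷ 85 s = 0.0407294117647… kg/s.
3.462 has 4 significant figures; 85 has 2.
Division/multiplication keeps the fewest: 2 significant figures.
Rounded: 4.1 × 10⁻² kg/s.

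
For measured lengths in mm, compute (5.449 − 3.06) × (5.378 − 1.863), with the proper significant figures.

5.449 − 3.06 = 2.389, limited to 2 d.p. → 3 s.f.; 5.378 − 1.863 = 3.515, limited to 3 d.p. → 4 s.f.
Carrying full precision, 2.389 × 3.515 = 8.397335; keep min(3, 4) = 3 s.f.
Rounded to 3 significant figures: 8.40 mm².

8.40 mm²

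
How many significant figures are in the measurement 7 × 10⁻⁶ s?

1

7 × 10⁻⁶: in scientific notation every digit of the coefficient is significant.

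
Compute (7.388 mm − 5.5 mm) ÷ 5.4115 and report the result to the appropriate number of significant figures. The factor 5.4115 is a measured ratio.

7.388 mm − 5.5 mm = 1.888 mm; the difference is limited to 1 decimal place (2 s.f.).
Carrying full precision, 1.888 ÷ 5.4115 = 0.348886630324… mm; 5.4115 has 5 s.f., so the result keeps min(2, 5) = 2 s.f.
Rounded to 2 significant figures: 0.35 mm.

0.35 mm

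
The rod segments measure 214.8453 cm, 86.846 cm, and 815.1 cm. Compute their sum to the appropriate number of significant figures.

214.8453 cm + 86.846 cm + 815.1 cm = 1116.7913 cm.
Addition/subtraction keeps the fewest decimal places: 214.8453 → 4 decimal places, 86.846 → 3 decimal places, 815.1 → 1 decimal place; limit is 1.
Rounded to 1 decimal place: 1.1168 × 10³ cm.

1.1168 × 10³ cm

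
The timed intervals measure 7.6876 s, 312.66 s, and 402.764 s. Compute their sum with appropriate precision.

723.11 s

7.6876 s + 312.66 s + 402.764 s = 723.1116 s.
Addition/subtraction keeps the fewest decimal places: 7.6876 → 4 decimal places, 312.66 → 2 decimal places, 402.764 → 3 decimal places; limit is 2.
Rounded to 2 decimal places: 723.11 s.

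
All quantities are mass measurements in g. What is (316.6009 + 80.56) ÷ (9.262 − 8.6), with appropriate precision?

6 × 10^2

316.6009 + 80.56 = 397.1609, limited to 2 d.p. → 5 s.f.; 9.262 − 8.6 = 0.662, limited to 1 d.p. → 1 s.f.
Carrying full precision, 397.1609 ÷ 0.662 = 599.940936556…; keep min(5, 1) = 1 s.f.
Rounded to 1 significant figure: 6 × 10^2.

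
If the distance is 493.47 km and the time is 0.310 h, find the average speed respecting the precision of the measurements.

average speed = 493.47 km ÷ 0.310 h = 1591.83870968… km/h.
493.47 has 5 significant figures; 0.310 has 3.
Division/multiplication keeps the fewest: 3 significant figures.
Rounded: 1.59 × 10³ km/h.

1.59 × 10³ km/h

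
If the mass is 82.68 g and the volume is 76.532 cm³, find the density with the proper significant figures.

density = 82.68 g ÷ 76.532 cm³ = 1.08033240997… g/cm³.
82.68 has 4 significant figures; 76.532 has 5.
Division/multiplication keeps the fewest: 4 significant figures.
Rounded: 1.080 g/cm³.

1.080 g/cm³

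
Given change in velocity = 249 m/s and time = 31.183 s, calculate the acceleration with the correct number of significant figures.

7.99 m/s²

acceleration = 249 m/s ÷ 31.183 s = 7.98512009749… m/s².
249 has 3 significant figures; 31.183 has 5.
Division/multiplication keeps the fewest: 3 significant figures.
Rounded: 7.99 m/s².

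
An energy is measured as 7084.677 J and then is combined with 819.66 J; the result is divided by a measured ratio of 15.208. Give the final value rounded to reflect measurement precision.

519.75 J

7084.677 J + 819.66 J = 7904.337 J; the sum is limited to 2 decimal places (6 s.f.).
Carrying full precision, 7904.337 ÷ 15.208 = 519.748619148… J; 15.208 has 5 s.f., so the result keeps min(6, 5) = 5 s.f.
Rounded to 5 significant figures: 519.75 J.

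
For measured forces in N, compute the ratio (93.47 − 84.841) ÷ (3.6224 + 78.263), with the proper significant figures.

0.105

93.47 − 84.841 = 8.629, limited to 2 d.p. → 3 s.f.; 3.6224 + 78.263 = 81.8854, limited to 3 d.p. → 5 s.f.
Carrying full precision, 8.629 ÷ 81.8854 = 0.105378980868…; keep min(3, 5) = 3 s.f.
Rounded to 3 significant figures: 0.105.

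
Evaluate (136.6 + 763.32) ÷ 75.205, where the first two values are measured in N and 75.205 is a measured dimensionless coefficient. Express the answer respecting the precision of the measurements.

11.97 N

136.6 N + 763.32 N = 899.92 N; the sum is limited to 1 decimal place (4 s.f.).
Carrying full precision, 899.92 ÷ 75.205 = 11.9662256499… N; 75.205 has 5 s.f., so the result keeps min(4, 5) = 4 s.f.
Rounded to 4 significant figures: 11.97 N.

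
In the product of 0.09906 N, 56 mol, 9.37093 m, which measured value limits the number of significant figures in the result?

0.09906 N → 4 s.f.; 56 mol → 2 s.f.; 9.37093 m → 6 s.f.
The fewest is 2 significant figures, from 56 mol.

56 mol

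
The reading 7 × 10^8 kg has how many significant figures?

7 × 10^8: in scientific notation every digit of the coefficient is significant.

1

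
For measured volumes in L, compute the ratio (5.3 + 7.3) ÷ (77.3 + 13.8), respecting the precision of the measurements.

5.3 + 7.3 = 12.6, limited to 1 d.p. → 3 s.f.; 77.3 + 13.8 = 91.1, limited to 1 d.p. → 3 s.f.
Carrying full precision, 12.6 ÷ 91.1 = 0.138309549945…; keep min(3, 3) = 3 s.f.
Rounded to 3 significant figures: 0.138.

0.138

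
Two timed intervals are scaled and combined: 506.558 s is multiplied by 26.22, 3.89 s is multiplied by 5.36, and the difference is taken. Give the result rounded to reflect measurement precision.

506.558 × 26.22 = 13281.95076 → 1.328 × 10⁴ s (4 s.f., last digit at the 10^1 place).
3.89 × 5.36 = 20.8504 → 20.9 s (3 s.f., last digit at the 10^-1 place).
Difference: 13261.10036 s; keep the coarser place, 10^1.
Result: 1.326 × 10⁴ s.

1.326 × 10⁴ s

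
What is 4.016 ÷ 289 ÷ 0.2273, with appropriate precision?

4.016 ÷ 289 ÷ 0.2273 = 0.0611359162852…
Multiplication/division keeps the fewest significant figures: 4.016 → 4 s.f., 289 → 3 s.f., 0.2273 → 4 s.f.; limit is 3.
Rounded to 3 significant figures: 0.0611.

0.0611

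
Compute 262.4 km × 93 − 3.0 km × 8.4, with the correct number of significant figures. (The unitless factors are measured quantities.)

262.4 × 93 = 24403.2 → 2.4 × 10^4 km (2 s.f., last digit at the 10^3 place).
3.0 × 8.4 = 25.2 → 25 km (2 s.f., last digit at the 10^0 place).
Difference: 24378 km; keep the coarser place, 10^3.
Result: 2.4 × 10^4 km.

2.4 × 10^4 km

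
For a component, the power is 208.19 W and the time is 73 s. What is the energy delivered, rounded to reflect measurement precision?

energy delivered = 208.19 W × 73 s = 15197.87 J.
208.19 has 5 significant figures; 73 has 2.
Division/multiplication keeps the fewest: 2 significant figures.
Rounded: 1.5 × 10⁴ J.

1.5 × 10⁴ J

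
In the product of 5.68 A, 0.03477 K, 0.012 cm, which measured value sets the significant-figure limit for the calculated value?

0.012 cm

5.68 A → 3 s.f.; 0.03477 K → 4 s.f.; 0.012 cm → 2 s.f.
The fewest is 2 significant figures, from 0.012 cm.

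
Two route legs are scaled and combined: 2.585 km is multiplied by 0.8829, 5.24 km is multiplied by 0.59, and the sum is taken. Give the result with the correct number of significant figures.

5.4 km

2.585 × 0.8829 = 2.2822965 → 2.282 km (4 s.f., last digit at the 10^-3 place).
5.24 × 0.59 = 3.0916 → 3.1 km (2 s.f., last digit at the 10^-1 place).
Sum: 5.3738965 km; keep the coarser place, 10^-1.
Result: 5.4 km.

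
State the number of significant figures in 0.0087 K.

0.0087: leading zeros are not significant.

2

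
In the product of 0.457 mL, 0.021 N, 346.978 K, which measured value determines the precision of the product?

0.457 mL → 3 s.f.; 0.021 N → 2 s.f.; 346.978 K → 6 s.f.
The fewest is 2 significant figures, from 0.021 N.

0.021 N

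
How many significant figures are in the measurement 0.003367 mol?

0.003367: leading zeros are not significant.

4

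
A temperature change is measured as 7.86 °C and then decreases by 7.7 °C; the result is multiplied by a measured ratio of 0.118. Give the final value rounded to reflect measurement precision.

7.86 °C − 7.7 °C = 0.16 °C; the difference is limited to 1 decimal place (1 s.f.).
Carrying full precision, 0.16 × 0.118 = 0.01888 °C; 0.118 has 3 s.f., so the result keeps min(1, 3) = 1 s.f.
Rounded to 1 significant figure: 0.02 °C.

0.02 °C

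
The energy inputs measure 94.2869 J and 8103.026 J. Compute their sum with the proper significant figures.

94.2869 J + 8103.026 J = 8197.3129 J.
Addition/subtraction keeps the fewest decimal places: 94.2869 → 4 decimal places, 8103.026 → 3 decimal places; limit is 3.
Rounded to 3 decimal places: 8197.313 J.

8197.313 J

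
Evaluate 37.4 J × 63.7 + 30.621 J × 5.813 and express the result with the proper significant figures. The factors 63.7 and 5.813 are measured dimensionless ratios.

37.4 × 63.7 = 2382.38 → 2.38 × 10³ J (3 s.f., last digit at the 10^1 place).
30.621 × 5.813 = 177.999873 → 178.0 J (4 s.f., last digit at the 10^-1 place).
Sum: 2560.379873 J; keep the coarser place, 10^1.
Result: 2.56 × 10³ J.

2.56 × 10³ J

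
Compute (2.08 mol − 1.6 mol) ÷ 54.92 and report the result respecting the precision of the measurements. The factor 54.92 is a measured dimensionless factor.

2.08 mol − 1.6 mol = 0.48 mol; the difference is limited to 1 decimal place (1 s.f.).
Carrying full precision, 0.48 ÷ 54.92 = 0.00873998543336… mol; 54.92 has 4 s.f., so the result keeps min(1, 4) = 1 s.f.
Rounded to 1 significant figure: 0.009 mol.

0.009 mol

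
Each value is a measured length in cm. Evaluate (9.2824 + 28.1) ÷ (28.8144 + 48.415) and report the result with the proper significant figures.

0.484

9.2824 + 28.1 = 37.3824, limited to 1 d.p. → 3 s.f.; 28.8144 + 48.415 = 77.2294, limited to 3 d.p. → 5 s.f.
Carrying full precision, 37.3824 ÷ 77.2294 = 0.484043641411…; keep min(3, 5) = 3 s.f.
Rounded to 3 significant figures: 0.484.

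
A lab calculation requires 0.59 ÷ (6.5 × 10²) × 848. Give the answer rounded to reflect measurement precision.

0.59 ÷ (6.5 × 10²) × 848 = 0.769723076923…
Multiplication/division keeps the fewest significant figures: 0.59 → 2 s.f., 6.5 × 10² → 2 s.f., 848 → 3 s.f.; limit is 2.
Rounded to 2 significant figures: 0.77.

0.77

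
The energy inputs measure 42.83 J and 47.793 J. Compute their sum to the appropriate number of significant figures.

42.83 J + 47.793 J = 90.623 J.
Addition/subtraction keeps the fewest decimal places: 42.83 → 2 decimal places, 47.793 → 3 decimal places; limit is 2.
Rounded to 2 decimal places: 90.62 J.

90.62 J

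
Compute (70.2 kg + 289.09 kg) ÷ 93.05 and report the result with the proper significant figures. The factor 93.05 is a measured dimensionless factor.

70.2 kg + 289.09 kg = 359.29 kg; the sum is limited to 1 decimal place (4 s.f.).
Carrying full precision, 359.29 ÷ 93.05 = 3.8612573885… kg; 93.05 has 4 s.f., so the result keeps min(4, 4) = 4 s.f.
Rounded to 4 significant figures: 3.861 kg.

3.861 kg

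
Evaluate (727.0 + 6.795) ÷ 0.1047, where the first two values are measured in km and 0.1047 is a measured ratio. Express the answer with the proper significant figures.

727.0 km + 6.795 km = 733.795 km; the sum is limited to 1 decimal place (4 s.f.).
Carrying full precision, 733.795 ÷ 0.1047 = 7008.54823305… km; 0.1047 has 4 s.f., so the result keeps min(4, 4) = 4 s.f.
Rounded to 4 significant figures: 7009 km.

7009 km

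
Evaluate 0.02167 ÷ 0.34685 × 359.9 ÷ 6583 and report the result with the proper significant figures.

0.02167 ÷ 0.34685 × 359.9 ÷ 6583 = 0.00341566448463…
Multiplication/division keeps the fewest significant figures: 0.02167 → 4 s.f., 0.34685 → 5 s.f., 359.9 → 4 s.f., 6583 → 4 s.f.; limit is 4.
Rounded to 4 significant figures: 0.003416.

0.003416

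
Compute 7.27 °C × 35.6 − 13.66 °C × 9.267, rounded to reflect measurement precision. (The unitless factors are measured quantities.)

1.32 × 10^2 °C

7.27 × 35.6 = 258.812 → 259 °C (3 s.f., last digit at the 10^0 place).
13.66 × 9.267 = 126.58722 → 126.6 °C (4 s.f., last digit at the 10^-1 place).
Difference: 132.22478 °C; keep the coarser place, 10^0.
Result: 1.32 × 10^2 °C.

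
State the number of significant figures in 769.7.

4

769.7: every digit is nonzero and significant.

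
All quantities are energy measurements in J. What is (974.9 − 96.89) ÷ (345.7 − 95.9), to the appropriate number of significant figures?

3.515

974.9 − 96.89 = 878.01, limited to 1 d.p. → 4 s.f.; 345.7 − 95.9 = 249.8, limited to 1 d.p. → 4 s.f.
Carrying full precision, 878.01 ÷ 249.8 = 3.51485188151…; keep min(4, 4) = 4 s.f.
Rounded to 4 significant figures: 3.515.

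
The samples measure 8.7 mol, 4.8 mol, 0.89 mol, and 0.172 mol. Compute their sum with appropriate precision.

8.7 mol + 4.8 mol + 0.89 mol + 0.172 mol = 14.562 mol.
Addition/subtraction keeps the fewest decimal places: 8.7 → 1 decimal place, 4.8 → 1 decimal place, 0.89 → 2 decimal places, 0.172 → 3 decimal places; limit is 1.
Rounded to 1 decimal place: 14.6 mol.

14.6 mol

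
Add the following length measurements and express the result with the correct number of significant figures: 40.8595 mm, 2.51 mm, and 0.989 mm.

44.36 mm

40.8595 mm + 2.51 mm + 0.989 mm = 44.3585 mm.
Addition/subtraction keeps the fewest decimal places: 40.8595 → 4 decimal places, 2.51 → 2 decimal places, 0.989 → 3 decimal places; limit is 2.
Rounded to 2 decimal places: 44.36 mm.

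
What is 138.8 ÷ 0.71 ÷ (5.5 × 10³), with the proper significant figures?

0.036

138.8 ÷ 0.71 ÷ (5.5 × 10³) = 0.0355441741357…
Multiplication/division keeps the fewest significant figures: 138.8 → 4 s.f., 0.71 → 2 s.f., 5.5 × 10³ → 2 s.f.; limit is 2.
Rounded to 2 significant figures: 0.036.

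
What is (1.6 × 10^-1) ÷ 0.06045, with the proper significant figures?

(1.6 × 10^-1) ÷ 0.06045 = 2.64681555004…
Multiplication/division keeps the fewest significant figures: 1.6 × 10^-1 → 2 s.f., 0.06045 → 4 s.f.; limit is 2.
Rounded to 2 significant figures: 2.6.

2.6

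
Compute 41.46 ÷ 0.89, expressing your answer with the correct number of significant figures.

47

41.46 ÷ 0.89 = 46.5842696629…
Multiplication/division keeps the fewest significant figures: 41.46 → 4 s.f., 0.89 → 2 s.f.; limit is 2.
Rounded to 2 significant figures: 47.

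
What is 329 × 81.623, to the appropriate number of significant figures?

329 × 81.623 = 26853.967
Multiplication/division keeps the fewest significant figures: 329 → 3 s.f., 81.623 → 5 s.f.; limit is 3.
Rounded to 3 significant figures: 2.69 × 10⁴.

2.69 × 10⁴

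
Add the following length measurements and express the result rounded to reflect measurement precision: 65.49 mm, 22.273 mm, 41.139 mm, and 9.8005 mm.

138.70 mm

65.49 mm + 22.273 mm + 41.139 mm + 9.8005 mm = 138.7025 mm.
Addition/subtraction keeps the fewest decimal places: 65.49 → 2 decimal places, 22.273 → 3 decimal places, 41.139 → 3 decimal places, 9.8005 → 4 decimal places; limit is 2.
Rounded to 2 decimal places: 138.70 mm.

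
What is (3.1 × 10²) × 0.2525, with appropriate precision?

78

(3.1 × 10²) × 0.2525 = 78.275
Multiplication/division keeps the fewest significant figures: 3.1 × 10² → 2 s.f., 0.2525 → 4 s.f.; limit is 2.
Rounded to 2 significant figures: 78.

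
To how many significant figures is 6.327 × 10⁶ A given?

4

6.327 × 10⁶: in scientific notation every digit of the coefficient is significant.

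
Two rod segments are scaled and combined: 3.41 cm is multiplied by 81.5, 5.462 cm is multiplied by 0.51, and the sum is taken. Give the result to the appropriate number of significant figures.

281 cm

3.41 × 81.5 = 277.915 → 278 cm (3 s.f., last digit at the 10^0 place).
5.462 × 0.51 = 2.78562 → 2.8 cm (2 s.f., last digit at the 10^-1 place).
Sum: 280.70062 cm; keep the coarser place, 10^0.
Result: 281 cm.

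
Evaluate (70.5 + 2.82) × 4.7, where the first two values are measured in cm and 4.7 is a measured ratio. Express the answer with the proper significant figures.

70.5 cm + 2.82 cm = 73.32 cm; the sum is limited to 1 decimal place (3 s.f.).
Carrying full precision, 73.32 × 4.7 = 344.604 cm; 4.7 has 2 s.f., so the result keeps min(3, 2) = 2 s.f.
Rounded to 2 significant figures: 3.4 × 10^2 cm.

3.4 × 10^2 cm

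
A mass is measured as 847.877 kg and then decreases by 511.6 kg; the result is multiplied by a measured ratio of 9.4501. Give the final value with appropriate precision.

3178 kg

847.877 kg − 511.6 kg = 336.277 kg; the difference is limited to 1 decimal place (4 s.f.).
Carrying full precision, 336.277 × 9.4501 = 3177.8512777 kg; 9.4501 has 5 s.f., so the result keeps min(4, 5) = 4 s.f.
Rounded to 4 significant figures: 3178 kg.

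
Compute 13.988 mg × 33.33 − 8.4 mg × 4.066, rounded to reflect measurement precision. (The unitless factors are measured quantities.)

13.988 × 33.33 = 466.22004 → 4.662 × 10² mg (4 s.f., last digit at the 10^-1 place).
8.4 × 4.066 = 34.1544 → 34 mg (2 s.f., last digit at the 10^0 place).
Difference: 432.06564 mg; keep the coarser place, 10^0.
Result: 432 mg.

432 mg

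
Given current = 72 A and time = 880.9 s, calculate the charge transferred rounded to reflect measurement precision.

charge transferred = 72 A × 880.9 s = 63424.8 C.
72 has 2 significant figures; 880.9 has 4.
Division/multiplication keeps the fewest: 2 significant figures.
Rounded: 6.3 × 10^4 C.

6.3 × 10^4 C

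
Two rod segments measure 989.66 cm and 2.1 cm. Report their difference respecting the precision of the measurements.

987.6 cm

989.66 cm − 2.1 cm = 987.56 cm.
Addition/subtraction keeps the fewest decimal places: 989.66 → 2 decimal places, 2.1 → 1 decimal place; limit is 1.
Rounded to 1 decimal place: 987.6 cm.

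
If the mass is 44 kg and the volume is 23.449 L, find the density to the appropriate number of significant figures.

density = 44 kg ÷ 23.449 L = 1.8764126402… kg/L.
44 has 2 significant figures; 23.449 has 5.
Division/multiplication keeps the fewest: 2 significant figures.
Rounded: 1.9 kg/L.

1.9 kg/L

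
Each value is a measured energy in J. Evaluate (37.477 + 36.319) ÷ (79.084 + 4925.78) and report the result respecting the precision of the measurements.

37.477 + 36.319 = 73.796, limited to 3 d.p. → 5 s.f.; 79.084 + 4925.78 = 5004.864, limited to 2 d.p. → 6 s.f.
Carrying full precision, 73.796 ÷ 5004.864 = 0.0147448562039…; keep min(5, 6) = 5 s.f.
Rounded to 5 significant figures: 0.014745.

0.014745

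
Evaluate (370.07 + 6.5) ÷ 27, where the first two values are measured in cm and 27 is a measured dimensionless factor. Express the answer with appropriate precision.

14 cm

370.07 cm + 6.5 cm = 376.57 cm; the sum is limited to 1 decimal place (4 s.f.).
Carrying full precision, 376.57 ÷ 27 = 13.947037037… cm; 27 has 2 s.f., so the result keeps min(4, 2) = 2 s.f.
Rounded to 2 significant figures: 14 cm.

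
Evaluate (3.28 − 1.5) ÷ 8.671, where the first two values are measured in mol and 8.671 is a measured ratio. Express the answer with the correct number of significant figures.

3.28 mol − 1.5 mol = 1.78 mol; the difference is limited to 1 decimal place (2 s.f.).
Carrying full precision, 1.78 ÷ 8.671 = 0.205281974397… mol; 8.671 has 4 s.f., so the result keeps min(2, 4) = 2 s.f.
Rounded to 2 significant figures: 0.21 mol.

0.21 mol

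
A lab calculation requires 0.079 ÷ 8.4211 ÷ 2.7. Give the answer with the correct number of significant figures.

0.079 ÷ 8.4211 ÷ 2.7 = 0.00347451749288…
Multiplication/division keeps the fewest significant figures: 0.079 → 2 s.f., 8.4211 → 5 s.f., 2.7 → 2 s.f.; limit is 2.
Rounded to 2 significant figures: 0.0035.

0.0035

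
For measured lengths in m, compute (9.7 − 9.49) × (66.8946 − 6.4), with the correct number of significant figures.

1 × 10^1 m²

9.7 − 9.49 = 0.21, limited to 1 d.p. → 1 s.f.; 66.8946 − 6.4 = 60.4946, limited to 1 d.p. → 3 s.f.
Carrying full precision, 0.21 × 60.4946 = 12.703866; keep min(1, 3) = 1 s.f.
Rounded to 1 significant figure: 1 × 10^1 m².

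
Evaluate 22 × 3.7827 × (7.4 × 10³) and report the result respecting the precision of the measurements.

22 × 3.7827 × (7.4 × 10³) = 615823.56
Multiplication/division keeps the fewest significant figures: 22 → 2 s.f., 3.7827 → 5 s.f., 7.4 × 10³ → 2 s.f.; limit is 2.
Rounded to 2 significant figures: 6.2 × 10⁵.

6.2 × 10⁵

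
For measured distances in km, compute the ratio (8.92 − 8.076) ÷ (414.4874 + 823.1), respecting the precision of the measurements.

8.92 − 8.076 = 0.844, limited to 2 d.p. → 2 s.f.; 414.4874 + 823.1 = 1237.5874, limited to 1 d.p. → 5 s.f.
Carrying full precision, 0.844 ÷ 1237.5874 = 0.000681972036884…; keep min(2, 5) = 2 s.f.
Rounded to 2 significant figures: 6.8 × 10^-4.

6.8 × 10^-4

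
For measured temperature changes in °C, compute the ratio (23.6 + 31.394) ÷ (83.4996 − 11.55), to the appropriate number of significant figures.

0.764

23.6 + 31.394 = 54.994, limited to 1 d.p. → 3 s.f.; 83.4996 − 11.55 = 71.9496, limited to 2 d.p. → 4 s.f.
Carrying full precision, 54.994 ÷ 71.9496 = 0.764340593971…; keep min(3, 4) = 3 s.f.
Rounded to 3 significant figures: 0.764.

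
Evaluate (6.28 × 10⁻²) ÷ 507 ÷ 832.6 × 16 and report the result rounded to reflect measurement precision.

2.4 × 10⁻⁶

(6.28 × 10⁻²) ÷ 507 ÷ 832.6 × 16 = 0.00000238031953326…
Multiplication/division keeps the fewest significant figures: 6.28 × 10⁻² → 3 s.f., 507 → 3 s.f., 832.6 → 4 s.f., 16 → 2 s.f.; limit is 2.
Rounded to 2 significant figures: 2.4 × 10⁻⁶.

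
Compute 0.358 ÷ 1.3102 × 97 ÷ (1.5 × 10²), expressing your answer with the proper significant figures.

0.358 ÷ 1.3102 × 97 ÷ (1.5 × 10²) = 0.176695669872…
Multiplication/division keeps the fewest significant figures: 0.358 → 3 s.f., 1.3102 → 5 s.f., 97 → 2 s.f., 1.5 × 10² → 2 s.f.; limit is 2.
Rounded to 2 significant figures: 0.18.

0.18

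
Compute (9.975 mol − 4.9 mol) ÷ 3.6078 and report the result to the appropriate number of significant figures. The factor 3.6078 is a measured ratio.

1.4 mol

9.975 mol − 4.9 mol = 5.075 mol; the difference is limited to 1 decimal place (2 s.f.).
Carrying full precision, 5.075 ÷ 3.6078 = 1.40667442763… mol; 3.6078 has 5 s.f., so the result keeps min(2, 5) = 2 s.f.
Rounded to 2 significant figures: 1.4 mol.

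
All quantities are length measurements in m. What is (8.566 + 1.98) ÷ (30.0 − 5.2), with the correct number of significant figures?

0.425

8.566 + 1.98 = 10.546, limited to 2 d.p. → 4 s.f.; 30.0 − 5.2 = 24.8, limited to 1 d.p. → 3 s.f.
Carrying full precision, 10.546 ÷ 24.8 = 0.425241935484…; keep min(4, 3) = 3 s.f.
Rounded to 3 significant figures: 0.425.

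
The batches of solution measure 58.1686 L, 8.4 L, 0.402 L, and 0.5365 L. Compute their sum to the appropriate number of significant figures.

58.1686 L + 8.4 L + 0.402 L + 0.5365 L = 67.5071 L.
Addition/subtraction keeps the fewest decimal places: 58.1686 → 4 decimal places, 8.4 → 1 decimal place, 0.402 → 3 decimal places, 0.5365 → 4 decimal places; limit is 1.
Rounded to 1 decimal place: 67.5 L.

67.5 L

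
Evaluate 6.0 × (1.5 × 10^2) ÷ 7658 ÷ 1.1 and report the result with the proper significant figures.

0.11

6.0 × (1.5 × 10^2) ÷ 7658 ÷ 1.1 = 0.106840143403…
Multiplication/division keeps the fewest significant figures: 6.0 → 2 s.f., 1.5 × 10^2 → 2 s.f., 7658 → 4 s.f., 1.1 → 2 s.f.; limit is 2.
Rounded to 2 significant figures: 0.11.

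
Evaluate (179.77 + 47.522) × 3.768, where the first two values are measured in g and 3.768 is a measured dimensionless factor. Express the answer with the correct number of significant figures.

856.4 g

179.77 g + 47.522 g = 227.292 g; the sum is limited to 2 decimal places (5 s.f.).
Carrying full precision, 227.292 × 3.768 = 856.436256 g; 3.768 has 4 s.f., so the result keeps min(5, 4) = 4 s.f.
Rounded to 4 significant figures: 856.4 g.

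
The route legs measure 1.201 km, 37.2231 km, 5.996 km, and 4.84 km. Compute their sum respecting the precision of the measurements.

1.201 km + 37.2231 km + 5.996 km + 4.84 km = 49.2601 km.
Addition/subtraction keeps the fewest decimal places: 1.201 → 3 decimal places, 37.2231 → 4 decimal places, 5.996 → 3 decimal places, 4.84 → 2 decimal places; limit is 2.
Rounded to 2 decimal places: 49.26 km.

49.26 km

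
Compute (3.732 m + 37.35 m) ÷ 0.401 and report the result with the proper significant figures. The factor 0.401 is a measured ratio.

3.732 m + 37.35 m = 41.082 m; the sum is limited to 2 decimal places (4 s.f.).
Carrying full precision, 41.082 ÷ 0.401 = 102.448877805… m; 0.401 has 3 s.f., so the result keeps min(4, 3) = 3 s.f.
Rounded to 3 significant figures: 1.02 × 10² m.

1.02 × 10² m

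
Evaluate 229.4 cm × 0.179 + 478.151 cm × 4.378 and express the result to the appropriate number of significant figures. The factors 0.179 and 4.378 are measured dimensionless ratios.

229.4 × 0.179 = 41.0626 → 41.1 cm (3 s.f., last digit at the 10^-1 place).
478.151 × 4.378 = 2093.345078 → 2093 cm (4 s.f., last digit at the 10^0 place).
Sum: 2134.407678 cm; keep the coarser place, 10^0.
Result: 2134 cm.

2134 cm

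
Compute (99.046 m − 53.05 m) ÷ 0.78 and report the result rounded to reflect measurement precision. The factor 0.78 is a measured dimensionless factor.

99.046 m − 53.05 m = 45.996 m; the difference is limited to 2 decimal places (4 s.f.).
Carrying full precision, 45.996 ÷ 0.78 = 58.9692307692… m; 0.78 has 2 s.f., so the result keeps min(4, 2) = 2 s.f.
Rounded to 2 significant figures: 59 m.

59 m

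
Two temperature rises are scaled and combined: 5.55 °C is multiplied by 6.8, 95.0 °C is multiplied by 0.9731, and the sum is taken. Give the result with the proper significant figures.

1.30 × 10² °C

5.55 × 6.8 = 37.74 → 38 °C (2 s.f., last digit at the 10^0 place).
95.0 × 0.9731 = 92.4445 → 92.4 °C (3 s.f., last digit at the 10^-1 place).
Sum: 130.1845 °C; keep the coarser place, 10^0.
Result: 1.30 × 10² °C.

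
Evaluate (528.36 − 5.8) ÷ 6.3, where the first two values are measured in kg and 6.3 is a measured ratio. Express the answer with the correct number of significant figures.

83 kg

528.36 kg − 5.8 kg = 522.56 kg; the difference is limited to 1 decimal place (4 s.f.).
Carrying full precision, 522.56 ÷ 6.3 = 82.946031746… kg; 6.3 has 2 s.f., so the result keeps min(4, 2) = 2 s.f.
Rounded to 2 significant figures: 83 kg.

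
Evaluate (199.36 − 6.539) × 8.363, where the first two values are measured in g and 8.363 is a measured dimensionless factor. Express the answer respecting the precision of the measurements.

199.36 g − 6.539 g = 192.821 g; the difference is limited to 2 decimal places (5 s.f.).
Carrying full precision, 192.821 × 8.363 = 1612.562023 g; 8.363 has 4 s.f., so the result keeps min(5, 4) = 4 s.f.
Rounded to 4 significant figures: 1613 g.

1613 g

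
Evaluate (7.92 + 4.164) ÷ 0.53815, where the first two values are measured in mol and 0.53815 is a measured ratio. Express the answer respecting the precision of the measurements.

7.92 mol + 4.164 mol = 12.084 mol; the sum is limited to 2 decimal places (4 s.f.).
Carrying full precision, 12.084 ÷ 0.53815 = 22.454705937… mol; 0.53815 has 5 s.f., so the result keeps min(4, 5) = 4 s.f.
Rounded to 4 significant figures: 22.45 mol.

22.45 mol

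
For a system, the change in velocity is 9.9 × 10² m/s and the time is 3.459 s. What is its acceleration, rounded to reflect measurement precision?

2.9 × 10² m/s²

acceleration = 9.9 × 10² m/s ÷ 3.459 s = 286.209887251… m/s².
9.9 × 10² has 2 significant figures; 3.459 has 4.
Division/multiplication keeps the fewest: 2 significant figures.
Rounded: 2.9 × 10² m/s².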